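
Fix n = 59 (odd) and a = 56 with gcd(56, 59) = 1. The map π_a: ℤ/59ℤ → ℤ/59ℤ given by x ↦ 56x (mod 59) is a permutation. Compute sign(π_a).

-1

Orbit of 44 under x↦56x: [44, 45, 42, 51, 24, 46, 39]… (length divides ord_59(56)).
Cycle type of π: 58 + 1; total 2 cycles.
59 − 2 = 57 transpositions; sign(π) = (−1)^57 = -1.
Via Zolotarev, sign(π_{56}) = (56|59) = -1.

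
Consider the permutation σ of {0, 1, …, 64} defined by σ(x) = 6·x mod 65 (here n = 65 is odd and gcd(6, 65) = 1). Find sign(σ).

-1

Start at x=51: 51 → 46 → 16 → 31 → 56 → 11 → 1 → … (one orbit).
Decompose π into cycles: lengths [12, 12, 12, 12, 12, 1, 1, 1, 1, 1] (10 cycles, including the fixed point 0).
With 10 cycles on 65 points, sign = (−1)^{65−10} = -1.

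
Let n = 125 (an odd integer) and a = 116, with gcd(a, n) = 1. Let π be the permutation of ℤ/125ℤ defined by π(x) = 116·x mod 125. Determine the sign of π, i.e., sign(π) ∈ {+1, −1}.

+1

Orbit of 81 under x↦116x: [81, 21, 61, 76, 66, 31, 96]… (length divides ord_125(116)).
π_116 has 13 disjoint cycles with lengths [25, 25, 25, 25, 5, 5, 5, 5, 1, 1, 1, 1, 1] on {0,…,124}.
With 13 cycles on 125 points, sign = (−1)^{125−13} = +1.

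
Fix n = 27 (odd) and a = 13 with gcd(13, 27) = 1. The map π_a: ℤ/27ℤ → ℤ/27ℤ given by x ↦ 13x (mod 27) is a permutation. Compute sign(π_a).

+1

Orbit of 19 under x↦13x: [19, 4, 25, 1, 13, 7, 10]… (length divides ord_27(13)).
7 cycles of lengths [9, 9, 3, 3, 1, 1, 1].
With 7 cycles on 27 points, sign = (−1)^{27−7} = +1.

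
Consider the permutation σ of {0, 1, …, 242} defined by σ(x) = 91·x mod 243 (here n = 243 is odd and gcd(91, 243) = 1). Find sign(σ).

Trace 199: π^k(199) = [199, 127, 136, 226, 154, 163, 10] for k=0..6.
Cycle type of π: 27×6 + 9×6 + 3×6 + 1×9; total 27 cycles.
243 − 27 = 216 transpositions; sign(π) = (−1)^216 = +1.

+1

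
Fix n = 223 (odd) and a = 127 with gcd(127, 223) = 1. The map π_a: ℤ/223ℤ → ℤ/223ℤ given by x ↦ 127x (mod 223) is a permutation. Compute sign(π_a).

+1

Start at x=128: 128 → 200 → 201 → 105 → 178 → 83 → 60 → … (one orbit).
Cycle lengths of π_127 on ℤ/223ℤ: [111, 111, 1]; 3 cycles in total.
n − c = 223 − 3 = 220; sign = (−1)^220 = +1.
(127|223)_J = +1 (Zolotarev's lemma cross-check).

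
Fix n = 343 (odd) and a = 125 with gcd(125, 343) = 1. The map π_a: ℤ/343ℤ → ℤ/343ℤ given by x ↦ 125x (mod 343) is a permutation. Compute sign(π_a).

-1

Trace 300: π^k(300) = [300, 113, 62, 204, 118, 1, 125] for k=0..6.
10 cycles of lengths [98, 98, 98, 14, 14, 14, 2, 2, 2, 1].
343 − 10 = 333 transpositions; sign(π) = (−1)^333 = -1.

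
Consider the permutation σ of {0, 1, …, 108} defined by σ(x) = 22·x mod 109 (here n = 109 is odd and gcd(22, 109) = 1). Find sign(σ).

+1

Start at x=5: 5 → 1 → 22 → 48 → 75 → 15 → 3 → … (one orbit).
Cycle lengths of π_22 on ℤ/109ℤ: [27, 27, 27, 27, 1]; 5 cycles in total.
n − c = 109 − 5 = 104; sign = (−1)^104 = +1.
Check: (22/109) = +1 by Zolotarev.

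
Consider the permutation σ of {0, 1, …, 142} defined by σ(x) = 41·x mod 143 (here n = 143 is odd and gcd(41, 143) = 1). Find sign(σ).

+1

Orbit of 19 under x↦41x: [19, 64, 50, 48, 109, 36, 46]… (length divides ord_143(41)).
Cycle lengths of π_41 on ℤ/143ℤ: [60, 60, 12, 10, 1]; 5 cycles in total.
n − c = 143 − 5 = 138; sign = (−1)^138 = +1.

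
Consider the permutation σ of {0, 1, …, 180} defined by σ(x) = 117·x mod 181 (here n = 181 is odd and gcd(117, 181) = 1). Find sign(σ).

Orbit of 29 under x↦117x: [29, 135, 48, 5, 42, 27, 82]… (length divides ord_181(117)).
Decompose π into cycles: lengths [15, 15, 15, 15, 15, 15, 15, 15, 15, 15, 15, 15, 1] (13 cycles, including the fixed point 0).
181 − 13 = 168 transpositions; sign(π) = (−1)^168 = +1.
The Jacobi symbol (117|181) = +1 (Zolotarev) agrees.

+1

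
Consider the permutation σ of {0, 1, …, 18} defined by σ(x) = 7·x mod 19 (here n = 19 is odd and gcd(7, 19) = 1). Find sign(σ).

+1

Start at x=1: 1 → 7 → 11 → 1 (one orbit).
Cycle type of π: 3×6 + 1; total 7 cycles.
Σ(ℓ_i−1) = 19−7 = 12; sign = (−1)^12 = +1.
Zolotarev: (7|19) = +1, matching the cycle-count sign.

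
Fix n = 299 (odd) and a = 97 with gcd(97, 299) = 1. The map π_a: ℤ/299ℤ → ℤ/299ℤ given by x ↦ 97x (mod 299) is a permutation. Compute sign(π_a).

Start at x=220: 220 → 111 → 3 → 291 → 121 → 76 → 196 → … (one orbit).
Cycle type of π: 132×2 + 22 + 12 + 1; total 5 cycles.
299 − 5 = 294 transpositions; sign(π) = (−1)^294 = +1.
Via Zolotarev, sign(π_{97}) = (97|299) = +1.

+1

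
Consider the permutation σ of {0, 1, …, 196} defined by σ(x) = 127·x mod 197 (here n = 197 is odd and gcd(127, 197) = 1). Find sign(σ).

+1

Trace 142: π^k(142) = [142, 107, 193, 83, 100, 92, 61] for k=0..6.
Decompose π into cycles: lengths [98, 98, 1] (3 cycles, including the fixed point 0).
n − c = 197 − 3 = 194; sign = (−1)^194 = +1.
(127|197)_J = +1 (Zolotarev's lemma cross-check).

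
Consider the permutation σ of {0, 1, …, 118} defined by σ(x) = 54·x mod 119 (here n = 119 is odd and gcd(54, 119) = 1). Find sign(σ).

+1

Orbit of 43 under x↦54x: [43, 61, 81, 90, 100, 45, 50]… (length divides ord_119(54)).
π_54 has 5 disjoint cycles with lengths [48, 48, 16, 6, 1] on {0,…,118}.
With 5 cycles on 119 points, sign = (−1)^{119−5} = +1.
Check: (54/119) = +1 by Zolotarev.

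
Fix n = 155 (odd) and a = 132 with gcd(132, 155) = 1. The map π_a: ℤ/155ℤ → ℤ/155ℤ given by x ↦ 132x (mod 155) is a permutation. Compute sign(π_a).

-1

Trace 128: π^k(128) = [128, 1, 132, 64, 78, 66, 32] for k=0..6.
Cycle type of π: 20×6 + 5×6 + 4 + 1; total 14 cycles.
sign(π) = (−1)^{n − #cycles} = (−1)^{155−14} = (−1)^141 = -1.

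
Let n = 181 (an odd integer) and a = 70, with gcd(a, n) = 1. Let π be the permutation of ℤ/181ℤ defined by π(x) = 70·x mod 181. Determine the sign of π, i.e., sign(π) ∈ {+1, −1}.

+1

Trace 14: π^k(14) = [14, 75, 1, 70, 13, 5, 169] for k=0..6.
Decompose π into cycles: lengths [45, 45, 45, 45, 1] (5 cycles, including the fixed point 0).
With 5 cycles on 181 points, sign = (−1)^{181−5} = +1.
Check: (70/181) = +1 by Zolotarev.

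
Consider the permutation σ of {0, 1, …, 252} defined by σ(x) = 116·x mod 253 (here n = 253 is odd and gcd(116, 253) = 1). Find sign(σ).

Orbit of 93 under x↦116x: [93, 162, 70, 24, 1, 116, 47]… (length divides ord_253(116)).
Cycle lengths of π_116 on ℤ/253ℤ: [10, 10, 10, 10, 10, 10, 10, 10, 10, 10, 10, 10, 10, 10, 10, 10, 10, 10, 10, 10, 10, 10, 10, 1, 1, 1, 1, 1, 1, 1, 1, 1, 1, 1, 1, 1, 1, 1, 1, 1, 1, 1, 1, 1, 1, 1]; 46 cycles in total.
46 cycles on 253: each ℓ→(−1)^(ℓ−1), product (−1)^207 = -1.

-1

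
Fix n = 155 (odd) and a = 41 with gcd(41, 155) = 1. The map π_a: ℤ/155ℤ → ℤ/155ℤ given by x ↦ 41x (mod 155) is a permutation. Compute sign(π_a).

+1

Orbit of 111 under x↦41x: [111, 56, 126, 51, 76, 16, 36]… (length divides ord_155(41)).
Decompose π into cycles: lengths [15, 15, 15, 15, 15, 15, 15, 15, 15, 15, 1, 1, 1, 1, 1] (15 cycles, including the fixed point 0).
sign(π) = (−1)^{n − #cycles} = (−1)^{155−15} = (−1)^140 = +1.
The Jacobi symbol (41|155) = +1 (Zolotarev) agrees.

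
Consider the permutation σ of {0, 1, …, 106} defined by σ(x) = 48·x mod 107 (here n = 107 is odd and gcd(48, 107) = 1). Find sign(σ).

+1

Trace 36: π^k(36) = [36, 16, 19, 56, 13, 89, 99] for k=0..6.
Cycle lengths of π_48 on ℤ/107ℤ: [53, 53, 1]; 3 cycles in total.
With 3 cycles on 107 points, sign = (−1)^{107−3} = +1.
(48|107)_J = +1 (Zolotarev's lemma cross-check).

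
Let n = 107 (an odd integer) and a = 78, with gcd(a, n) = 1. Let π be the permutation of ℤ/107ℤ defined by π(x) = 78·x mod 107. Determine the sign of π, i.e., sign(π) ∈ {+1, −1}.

-1

Trace 60: π^k(60) = [60, 79, 63, 99, 18, 13, 51] for k=0..6.
Cycle lengths of π_78 on ℤ/107ℤ: [106, 1]; 2 cycles in total.
sign(π) = (−1)^{n − #cycles} = (−1)^{107−2} = (−1)^105 = -1.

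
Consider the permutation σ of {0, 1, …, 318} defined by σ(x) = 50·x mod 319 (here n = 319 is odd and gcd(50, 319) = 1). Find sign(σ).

+1

Orbit of 244 under x↦50x: [244, 78, 72, 91, 84, 53, 98]… (length divides ord_319(50)).
π_50 has 5 disjoint cycles with lengths [140, 140, 28, 10, 1] on {0,…,318}.
Σ(ℓ_i−1) = 319−5 = 314; sign = (−1)^314 = +1.
Zolotarev: (50|319) = +1, matching the cycle-count sign.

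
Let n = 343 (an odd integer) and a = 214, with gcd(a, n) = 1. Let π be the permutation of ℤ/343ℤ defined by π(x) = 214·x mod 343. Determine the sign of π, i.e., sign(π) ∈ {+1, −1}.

Trace 312: π^k(312) = [312, 226, 1, 214, 177, 148, 116] for k=0..6.
Cycle type of π: 21×14 + 3×16 + 1; total 31 cycles.
Σ(ℓ_i−1) = 343−31 = 312; sign = (−1)^312 = +1.
Zolotarev: (214|343) = +1, matching the cycle-count sign.

+1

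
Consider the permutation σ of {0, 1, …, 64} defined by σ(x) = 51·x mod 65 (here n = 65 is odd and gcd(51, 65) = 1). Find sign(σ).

Trace 51: π^k(51) = [51, 1] for k=0..1.
Cycle lengths of π_51 on ℤ/65ℤ: [2, 2, 2, 2, 2, 2, 2, 2, 2, 2, 2, 2, 2, 2, 2, 2, 2, 2, 2, 2, 2, 2, 2, 2, 2, 2, 2, 2, 2, 2, 1, 1, 1, 1, 1]; 35 cycles in total.
65 − 35 = 30 transpositions; sign(π) = (−1)^30 = +1.

+1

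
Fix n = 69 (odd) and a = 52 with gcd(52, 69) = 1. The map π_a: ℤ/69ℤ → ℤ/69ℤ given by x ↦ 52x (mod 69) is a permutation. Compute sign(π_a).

+1

Start at x=25: 25 → 58 → 49 → 64 → 16 → 4 → 1 → … (one orbit).
Decompose π into cycles: lengths [11, 11, 11, 11, 11, 11, 1, 1, 1] (9 cycles, including the fixed point 0).
Σ(ℓ_i−1) = 69−9 = 60; sign = (−1)^60 = +1.
Via Zolotarev, sign(π_{52}) = (52|69) = +1.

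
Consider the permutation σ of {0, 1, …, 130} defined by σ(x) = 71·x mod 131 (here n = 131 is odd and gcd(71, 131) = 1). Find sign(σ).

-1

Start at x=71: 71 → 63 → 19 → 39 → 18 → 99 → 86 → … (one orbit).
The orbit structure of x ↦ 71x mod 131: 6 orbits of sizes [26, 26, 26, 26, 26, 1].
n − c = 131 − 6 = 125; sign = (−1)^125 = -1.
Zolotarev: (71|131) = -1, matching the cycle-count sign.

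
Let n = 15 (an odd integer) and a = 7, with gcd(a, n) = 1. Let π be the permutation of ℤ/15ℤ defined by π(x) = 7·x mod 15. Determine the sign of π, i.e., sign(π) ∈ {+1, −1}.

-1

Start at x=4: 4 → 13 → 1 → 7 → 4 (one orbit).
The orbit structure of x ↦ 7x mod 15: 6 orbits of sizes [4, 4, 4, 1, 1, 1].
15 − 6 = 9 transpositions; sign(π) = (−1)^9 = -1.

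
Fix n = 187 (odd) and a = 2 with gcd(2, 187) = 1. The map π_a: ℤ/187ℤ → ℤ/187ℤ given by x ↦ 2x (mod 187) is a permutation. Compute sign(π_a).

-1

Orbit of 137 under x↦2x: [137, 87, 174, 161, 135, 83, 166]… (length divides ord_187(2)).
Cycle lengths of π_2 on ℤ/187ℤ: [40, 40, 40, 40, 10, 8, 8, 1]; 8 cycles in total.
sign(π) = (−1)^{n − #cycles} = (−1)^{187−8} = (−1)^179 = -1.
(2|187)_J = -1 (Zolotarev's lemma cross-check).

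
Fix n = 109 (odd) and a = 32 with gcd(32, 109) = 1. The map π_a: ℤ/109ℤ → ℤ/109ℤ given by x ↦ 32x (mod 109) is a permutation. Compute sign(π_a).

-1

Start at x=77: 77 → 66 → 41 → 4 → 19 → 63 → 54 → … (one orbit).
Cycle lengths of π_32 on ℤ/109ℤ: [36, 36, 36, 1]; 4 cycles in total.
Σ(ℓ_i−1) = 109−4 = 105; sign = (−1)^105 = -1.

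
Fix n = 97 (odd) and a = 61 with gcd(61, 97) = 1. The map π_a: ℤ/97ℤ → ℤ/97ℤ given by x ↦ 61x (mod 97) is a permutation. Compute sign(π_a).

Trace 61: π^k(61) = [61, 35, 1] for k=0..2.
Cycle lengths of π_61 on ℤ/97ℤ: [3, 3, 3, 3, 3, 3, 3, 3, 3, 3, 3, 3, 3, 3, 3, 3, 3, 3, 3, 3, 3, 3, 3, 3, 3, 3, 3, 3, 3, 3, 3, 3, 1]; 33 cycles in total.
Σ(ℓ_i−1) = 97−33 = 64; sign = (−1)^64 = +1.
Via Zolotarev, sign(π_{61}) = (61|97) = +1.

+1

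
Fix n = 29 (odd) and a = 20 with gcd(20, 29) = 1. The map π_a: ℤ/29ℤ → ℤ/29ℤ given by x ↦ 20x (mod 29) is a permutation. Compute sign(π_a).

+1

Orbit of 23 under x↦20x: [23, 25, 7, 24, 16, 1, 20]… (length divides ord_29(20)).
Cycle lengths of π_20 on ℤ/29ℤ: [7, 7, 7, 7, 1]; 5 cycles in total.
sign(π) = (−1)^{n − #cycles} = (−1)^{29−5} = (−1)^24 = +1.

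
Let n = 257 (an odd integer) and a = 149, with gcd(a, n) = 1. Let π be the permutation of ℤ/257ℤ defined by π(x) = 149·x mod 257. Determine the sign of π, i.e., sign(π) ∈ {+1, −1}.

Start at x=91: 91 → 195 → 14 → 30 → 101 → 143 → 233 → … (one orbit).
The orbit structure of x ↦ 149x mod 257: 2 orbits of sizes [256, 1].
Σ(ℓ_i−1) = 257−2 = 255; sign = (−1)^255 = -1.
Zolotarev: (149|257) = -1, matching the cycle-count sign.

-1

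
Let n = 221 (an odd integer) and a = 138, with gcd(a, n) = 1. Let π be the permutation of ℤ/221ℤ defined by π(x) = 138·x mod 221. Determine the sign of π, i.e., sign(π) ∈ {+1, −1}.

-1

Orbit of 138 under x↦138x: [138, 38, 161, 118, 151, 64, 213]… (length divides ord_221(138)).
π_138 has 30 disjoint cycles with lengths [8, 8, 8, 8, 8, 8, 8, 8, 8, 8, 8, 8, 8, 8, 8, 8, 8, 8, 8, 8, 8, 8, 8, 8, 8, 8, 4, 4, 4, 1] on {0,…,220}.
221 − 30 = 191 transpositions; sign(π) = (−1)^191 = -1.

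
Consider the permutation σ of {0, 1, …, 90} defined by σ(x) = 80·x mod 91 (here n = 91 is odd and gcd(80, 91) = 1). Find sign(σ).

Start at x=19: 19 → 64 → 24 → 9 → 83 → 88 → 33 → … (one orbit).
The orbit structure of x ↦ 80x mod 91: 9 orbits of sizes [12, 12, 12, 12, 12, 12, 12, 6, 1].
Σ(ℓ_i−1) = 91−9 = 82; sign = (−1)^82 = +1.
Zolotarev: (80|91) = +1, matching the cycle-count sign.

+1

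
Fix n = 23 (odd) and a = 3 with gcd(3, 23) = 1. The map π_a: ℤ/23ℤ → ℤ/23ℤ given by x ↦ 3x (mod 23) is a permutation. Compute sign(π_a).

Trace 18: π^k(18) = [18, 8, 1, 3, 9, 4, 12] for k=0..6.
Cycle type of π: 11×2 + 1; total 3 cycles.
n − c = 23 − 3 = 20; sign = (−1)^20 = +1.

+1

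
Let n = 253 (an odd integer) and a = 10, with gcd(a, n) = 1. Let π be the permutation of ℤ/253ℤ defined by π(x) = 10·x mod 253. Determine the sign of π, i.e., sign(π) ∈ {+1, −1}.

+1

Trace 78: π^k(78) = [78, 21, 210, 76, 1, 10, 100] for k=0..6.
Decompose π into cycles: lengths [22, 22, 22, 22, 22, 22, 22, 22, 22, 22, 22, 2, 2, 2, 2, 2, 1] (17 cycles, including the fixed point 0).
17 cycles on 253: each ℓ→(−1)^(ℓ−1), product (−1)^236 = +1.
(10|253)_J = +1 (Zolotarev's lemma cross-check).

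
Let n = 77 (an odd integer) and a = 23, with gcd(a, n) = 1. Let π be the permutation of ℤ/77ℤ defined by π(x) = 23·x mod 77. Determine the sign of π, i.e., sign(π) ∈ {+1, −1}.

Trace 67: π^k(67) = [67, 1, 23] for k=0..2.
Cycle lengths of π_23 on ℤ/77ℤ: [3, 3, 3, 3, 3, 3, 3, 3, 3, 3, 3, 3, 3, 3, 3, 3, 3, 3, 3, 3, 3, 3, 1, 1, 1, 1, 1, 1, 1, 1, 1, 1, 1]; 33 cycles in total.
Σ(ℓ_i−1) = 77−33 = 44; sign = (−1)^44 = +1.

+1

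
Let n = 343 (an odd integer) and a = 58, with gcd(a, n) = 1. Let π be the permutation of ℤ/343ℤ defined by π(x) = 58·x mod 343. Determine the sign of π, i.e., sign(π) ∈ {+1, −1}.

Start at x=261: 261 → 46 → 267 → 51 → 214 → 64 → 282 → … (one orbit).
7 cycles of lengths [147, 147, 21, 21, 3, 3, 1].
sign(π) = (−1)^{n − #cycles} = (−1)^{343−7} = (−1)^336 = +1.
Check: (58/343) = +1 by Zolotarev.

+1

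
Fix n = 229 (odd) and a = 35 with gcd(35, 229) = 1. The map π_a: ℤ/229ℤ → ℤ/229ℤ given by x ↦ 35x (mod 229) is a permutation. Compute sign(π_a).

Start at x=76: 76 → 141 → 126 → 59 → 4 → 140 → 91 → … (one orbit).
π_35 has 2 disjoint cycles with lengths [228, 1] on {0,…,228}.
229 − 2 = 227 transpositions; sign(π) = (−1)^227 = -1.
(35|229)_J = -1 (Zolotarev's lemma cross-check).

-1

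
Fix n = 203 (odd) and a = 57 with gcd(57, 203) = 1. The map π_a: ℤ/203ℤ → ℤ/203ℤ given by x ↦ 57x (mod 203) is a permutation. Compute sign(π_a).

Orbit of 1 under x↦57x: [1, 57]… (length divides ord_203(57)).
105 cycles of lengths [2, 2, 2, 2, 2, 2, 2, 2, 2, 2, 2, 2, 2, 2, 2, 2, 2, 2, 2, 2, 2, 2, 2, 2, 2, 2, 2, 2, 2, 2, 2, 2, 2, 2, 2, 2, 2, 2, 2, 2, 2, 2, 2, 2, 2, 2, 2, 2, 2, 2, 2, 2, 2, 2, 2, 2, 2, 2, 2, 2, 2, 2, 2, 2, 2, 2, 2, 2, 2, 2, 2, 2, 2, 2, 2, 2, 2, 2, 2, 2, 2, 2, 2, 2, 2, 2, 2, 2, 2, 2, 2, 2, 2, 2, 2, 2, 2, 2, 1, 1, 1, 1, 1, 1, 1].
105 cycles on 203: each ℓ→(−1)^(ℓ−1), product (−1)^98 = +1.
Check: (57/203) = +1 by Zolotarev.

+1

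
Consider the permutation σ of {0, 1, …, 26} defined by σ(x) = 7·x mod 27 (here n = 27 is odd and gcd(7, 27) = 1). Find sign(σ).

+1

Trace 22: π^k(22) = [22, 19, 25, 13, 10, 16, 4] for k=0..6.
7 cycles of lengths [9, 9, 3, 3, 1, 1, 1].
7 cycles on 27: each ℓ→(−1)^(ℓ−1), product (−1)^20 = +1.
The Jacobi symbol (7|27) = +1 (Zolotarev) agrees.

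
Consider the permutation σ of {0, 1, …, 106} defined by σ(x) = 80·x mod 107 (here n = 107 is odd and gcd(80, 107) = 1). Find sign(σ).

Start at x=40: 40 → 97 → 56 → 93 → 57 → 66 → 37 → … (one orbit).
Cycle lengths of π_80 on ℤ/107ℤ: [106, 1]; 2 cycles in total.
107 − 2 = 105 transpositions; sign(π) = (−1)^105 = -1.
(80|107)_J = -1 (Zolotarev's lemma cross-check).

-1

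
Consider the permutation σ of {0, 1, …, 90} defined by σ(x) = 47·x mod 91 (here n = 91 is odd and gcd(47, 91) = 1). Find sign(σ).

Orbit of 31 under x↦47x: [31, 1, 47, 25, 83, 79, 73]… (length divides ord_91(47)).
Cycle lengths of π_47 on ℤ/91ℤ: [12, 12, 12, 12, 12, 12, 6, 4, 4, 4, 1]; 11 cycles in total.
sign(π) = (−1)^{n − #cycles} = (−1)^{91−11} = (−1)^80 = +1.
Check: (47/91) = +1 by Zolotarev.

+1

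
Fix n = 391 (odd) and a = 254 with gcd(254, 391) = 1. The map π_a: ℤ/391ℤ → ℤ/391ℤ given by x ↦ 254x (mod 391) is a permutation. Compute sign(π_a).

Trace 1: π^k(1) = [1, 254] for k=0..1.
Cycle lengths of π_254 on ℤ/391ℤ: [2, 2, 2, 2, 2, 2, 2, 2, 2, 2, 2, 2, 2, 2, 2, 2, 2, 2, 2, 2, 2, 2, 2, 2, 2, 2, 2, 2, 2, 2, 2, 2, 2, 2, 2, 2, 2, 2, 2, 2, 2, 2, 2, 2, 2, 2, 2, 2, 2, 2, 2, 2, 2, 2, 2, 2, 2, 2, 2, 2, 2, 2, 2, 2, 2, 2, 2, 2, 2, 2, 2, 2, 2, 2, 2, 2, 2, 2, 2, 2, 2, 2, 2, 2, 2, 2, 2, 2, 2, 2, 2, 2, 2, 2, 2, 2, 2, 2, 2, 2, 2, 2, 2, 2, 2, 2, 2, 2, 2, 2, 2, 2, 2, 2, 2, 2, 2, 2, 2, 2, 2, 2, 2, 2, 2, 2, 2, 2, 2, 2, 2, 2, 2, 2, 2, 2, 2, 2, 2, 2, 2, 2, 2, 2, 2, 2, 2, 2, 2, 2, 2, 2, 2, 2, 2, 2, 2, 2, 2, 2, 2, 2, 2, 2, 2, 2, 2, 2, 2, 2, 2, 2, 2, 2, 2, 2, 2, 2, 2, 2, 2, 2, 2, 2, 1, 1, 1, 1, 1, 1, 1, 1, 1, 1, 1, 1, 1, 1, 1, 1, 1, 1, 1, 1, 1, 1, 1]; 207 cycles in total.
207 cycles on 391: each ℓ→(−1)^(ℓ−1), product (−1)^184 = +1.
The Jacobi symbol (254|391) = +1 (Zolotarev) agrees.

+1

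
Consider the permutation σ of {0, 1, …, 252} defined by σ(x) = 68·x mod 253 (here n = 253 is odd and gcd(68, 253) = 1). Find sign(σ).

+1

Start at x=70: 70 → 206 → 93 → 252 → 185 → 183 → 47 → … (one orbit).
Cycle type of π: 10×23 + 2×11 + 1; total 35 cycles.
sign(π) = (−1)^{n − #cycles} = (−1)^{253−35} = (−1)^218 = +1.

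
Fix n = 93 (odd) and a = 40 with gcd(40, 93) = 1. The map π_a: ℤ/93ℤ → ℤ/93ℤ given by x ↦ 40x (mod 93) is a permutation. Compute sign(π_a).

Trace 70: π^k(70) = [70, 10, 28, 4, 67, 76, 64] for k=0..6.
Cycle type of π: 15×6 + 1×3; total 9 cycles.
93 − 9 = 84 transpositions; sign(π) = (−1)^84 = +1.

+1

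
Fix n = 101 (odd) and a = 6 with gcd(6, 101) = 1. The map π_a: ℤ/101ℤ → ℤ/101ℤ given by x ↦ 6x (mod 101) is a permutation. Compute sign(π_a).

Orbit of 14 under x↦6x: [14, 84, 100, 95, 65, 87, 17]… (length divides ord_101(6)).
π_6 has 11 disjoint cycles with lengths [10, 10, 10, 10, 10, 10, 10, 10, 10, 10, 1] on {0,…,100}.
sign(π) = (−1)^{n − #cycles} = (−1)^{101−11} = (−1)^90 = +1.
Via Zolotarev, sign(π_{6}) = (6|101) = +1.

+1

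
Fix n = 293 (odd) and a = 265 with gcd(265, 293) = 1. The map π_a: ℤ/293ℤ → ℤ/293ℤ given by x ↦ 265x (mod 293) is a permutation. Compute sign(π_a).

Start at x=170: 170 → 221 → 258 → 101 → 102 → 74 → 272 → … (one orbit).
Cycle lengths of π_265 on ℤ/293ℤ: [292, 1]; 2 cycles in total.
Σ(ℓ_i−1) = 293−2 = 291; sign = (−1)^291 = -1.
The Jacobi symbol (265|293) = -1 (Zolotarev) agrees.

-1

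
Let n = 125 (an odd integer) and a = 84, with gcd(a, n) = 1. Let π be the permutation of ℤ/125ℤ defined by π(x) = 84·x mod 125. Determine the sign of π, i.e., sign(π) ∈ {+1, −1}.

Trace 84: π^k(84) = [84, 56, 79, 11, 49, 116, 119] for k=0..6.
π_84 has 7 disjoint cycles with lengths [50, 50, 10, 10, 2, 2, 1] on {0,…,124}.
n − c = 125 − 7 = 118; sign = (−1)^118 = +1.
Check: (84/125) = +1 by Zolotarev.

+1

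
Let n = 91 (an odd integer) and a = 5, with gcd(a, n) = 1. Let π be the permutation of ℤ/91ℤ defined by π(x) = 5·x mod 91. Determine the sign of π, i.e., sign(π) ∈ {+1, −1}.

+1

Start at x=53: 53 → 83 → 51 → 73 → 1 → 5 → 25 → … (one orbit).
Cycle lengths of π_5 on ℤ/91ℤ: [12, 12, 12, 12, 12, 12, 6, 4, 4, 4, 1]; 11 cycles in total.
sign(π) = (−1)^{n − #cycles} = (−1)^{91−11} = (−1)^80 = +1.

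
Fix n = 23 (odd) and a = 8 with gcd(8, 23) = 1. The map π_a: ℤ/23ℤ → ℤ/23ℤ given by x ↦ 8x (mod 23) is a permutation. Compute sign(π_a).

+1

Orbit of 3 under x↦8x: [3, 1, 8, 18, 6, 2, 16]… (length divides ord_23(8)).
Cycle lengths of π_8 on ℤ/23ℤ: [11, 11, 1]; 3 cycles in total.
n − c = 23 − 3 = 20; sign = (−1)^20 = +1.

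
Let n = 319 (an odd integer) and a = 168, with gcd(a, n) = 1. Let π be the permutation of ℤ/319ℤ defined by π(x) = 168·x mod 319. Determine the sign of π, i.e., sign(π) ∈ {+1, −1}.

Orbit of 81 under x↦168x: [81, 210, 190, 20, 170, 169, 1]… (length divides ord_319(168)).
The orbit structure of x ↦ 168x mod 319: 15 orbits of sizes [35, 35, 35, 35, 35, 35, 35, 35, 7, 7, 7, 7, 5, 5, 1].
Σ(ℓ_i−1) = 319−15 = 304; sign = (−1)^304 = +1.

+1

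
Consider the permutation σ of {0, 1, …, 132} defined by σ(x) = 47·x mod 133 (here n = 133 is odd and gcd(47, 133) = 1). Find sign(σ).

Trace 1: π^k(1) = [1, 47, 81, 83, 44, 73, 106] for k=0..6.
Decompose π into cycles: lengths [18, 18, 18, 18, 18, 18, 9, 9, 6, 1] (10 cycles, including the fixed point 0).
133 − 10 = 123 transpositions; sign(π) = (−1)^123 = -1.
Check: (47/133) = -1 by Zolotarev.

-1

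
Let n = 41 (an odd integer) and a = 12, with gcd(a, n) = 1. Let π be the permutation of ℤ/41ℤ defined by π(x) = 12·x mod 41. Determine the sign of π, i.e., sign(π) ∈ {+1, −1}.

-1

Start at x=9: 9 → 26 → 25 → 13 → 33 → 27 → 37 → … (one orbit).
Cycle type of π: 40 + 1; total 2 cycles.
With 2 cycles on 41 points, sign = (−1)^{41−2} = -1.
(12|41)_J = -1 (Zolotarev's lemma cross-check).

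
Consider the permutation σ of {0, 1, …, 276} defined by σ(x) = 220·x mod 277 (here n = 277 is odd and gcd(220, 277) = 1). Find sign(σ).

Trace 188: π^k(188) = [188, 87, 27, 123, 191, 193, 79] for k=0..6.
Cycle type of π: 138×2 + 1; total 3 cycles.
3 cycles on 277: each ℓ→(−1)^(ℓ−1), product (−1)^274 = +1.
Check: (220/277) = +1 by Zolotarev.

+1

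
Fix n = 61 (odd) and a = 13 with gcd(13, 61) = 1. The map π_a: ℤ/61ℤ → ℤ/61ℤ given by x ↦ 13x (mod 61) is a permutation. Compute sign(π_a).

Trace 1: π^k(1) = [1, 13, 47] for k=0..2.
Cycle type of π: 3×20 + 1; total 21 cycles.
21 cycles on 61: each ℓ→(−1)^(ℓ−1), product (−1)^40 = +1.
Via Zolotarev, sign(π_{13}) = (13|61) = +1.

+1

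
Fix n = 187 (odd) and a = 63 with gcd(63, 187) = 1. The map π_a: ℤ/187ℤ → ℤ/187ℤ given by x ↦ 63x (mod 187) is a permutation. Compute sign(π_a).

Start at x=9: 9 → 6 → 4 → 65 → 168 → 112 → 137 → … (one orbit).
Decompose π into cycles: lengths [80, 80, 16, 10, 1] (5 cycles, including the fixed point 0).
Σ(ℓ_i−1) = 187−5 = 182; sign = (−1)^182 = +1.
Check: (63/187) = +1 by Zolotarev.

+1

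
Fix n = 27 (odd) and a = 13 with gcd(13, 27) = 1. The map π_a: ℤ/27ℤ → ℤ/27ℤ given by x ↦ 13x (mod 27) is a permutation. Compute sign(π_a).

Orbit of 25 under x↦13x: [25, 1, 13, 7, 10, 22, 16]… (length divides ord_27(13)).
π_13 has 7 disjoint cycles with lengths [9, 9, 3, 3, 1, 1, 1] on {0,…,26}.
27 − 7 = 20 transpositions; sign(π) = (−1)^20 = +1.
Check: (13/27) = +1 by Zolotarev.

+1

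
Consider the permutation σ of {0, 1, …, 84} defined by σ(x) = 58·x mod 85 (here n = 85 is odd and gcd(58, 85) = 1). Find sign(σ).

+1

Trace 1: π^k(1) = [1, 58, 49, 37, 21, 28, 9] for k=0..6.
Cycle lengths of π_58 on ℤ/85ℤ: [16, 16, 16, 16, 16, 4, 1]; 7 cycles in total.
n − c = 85 − 7 = 78; sign = (−1)^78 = +1.
Via Zolotarev, sign(π_{58}) = (58|85) = +1.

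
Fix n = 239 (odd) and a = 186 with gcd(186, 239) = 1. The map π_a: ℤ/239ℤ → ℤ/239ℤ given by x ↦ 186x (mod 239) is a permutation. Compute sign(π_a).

Orbit of 204 under x↦186x: [204, 182, 153, 17, 55, 192, 101]… (length divides ord_239(186)).
Cycle type of π: 119×2 + 1; total 3 cycles.
n − c = 239 − 3 = 236; sign = (−1)^236 = +1.

+1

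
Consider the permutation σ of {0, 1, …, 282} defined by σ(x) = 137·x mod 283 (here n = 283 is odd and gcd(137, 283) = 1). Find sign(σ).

Start at x=195: 195 → 113 → 199 → 95 → 280 → 155 → 10 → … (one orbit).
Cycle lengths of π_137 on ℤ/283ℤ: [141, 141, 1]; 3 cycles in total.
283 − 3 = 280 transpositions; sign(π) = (−1)^280 = +1.
Via Zolotarev, sign(π_{137}) = (137|283) = +1.

+1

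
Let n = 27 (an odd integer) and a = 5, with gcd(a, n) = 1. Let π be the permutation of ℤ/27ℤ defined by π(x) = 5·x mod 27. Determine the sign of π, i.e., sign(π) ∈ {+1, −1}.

-1

Orbit of 16 under x↦5x: [16, 26, 22, 2, 10, 23, 7]… (length divides ord_27(5)).
The orbit structure of x ↦ 5x mod 27: 4 orbits of sizes [18, 6, 2, 1].
27 − 4 = 23 transpositions; sign(π) = (−1)^23 = -1.
Zolotarev: (5|27) = -1, matching the cycle-count sign.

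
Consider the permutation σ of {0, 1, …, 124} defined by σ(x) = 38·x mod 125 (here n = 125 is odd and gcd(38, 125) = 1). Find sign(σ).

-1

Start at x=88: 88 → 94 → 72 → 111 → 93 → 34 → 42 → … (one orbit).
The orbit structure of x ↦ 38x mod 125: 4 orbits of sizes [100, 20, 4, 1].
n − c = 125 − 4 = 121; sign = (−1)^121 = -1.
Zolotarev: (38|125) = -1, matching the cycle-count sign.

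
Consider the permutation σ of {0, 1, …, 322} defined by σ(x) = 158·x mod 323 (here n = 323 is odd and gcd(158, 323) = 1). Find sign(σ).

Trace 180: π^k(180) = [180, 16, 267, 196, 283, 140, 156] for k=0..6.
Cycle type of π: 144×2 + 16 + 9×2 + 1; total 6 cycles.
Σ(ℓ_i−1) = 323−6 = 317; sign = (−1)^317 = -1.

-1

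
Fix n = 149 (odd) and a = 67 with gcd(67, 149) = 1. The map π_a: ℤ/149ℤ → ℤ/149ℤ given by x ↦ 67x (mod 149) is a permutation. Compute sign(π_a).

Trace 88: π^k(88) = [88, 85, 33, 125, 31, 140, 142] for k=0..6.
The orbit structure of x ↦ 67x mod 149: 5 orbits of sizes [37, 37, 37, 37, 1].
sign(π) = (−1)^{n − #cycles} = (−1)^{149−5} = (−1)^144 = +1.

+1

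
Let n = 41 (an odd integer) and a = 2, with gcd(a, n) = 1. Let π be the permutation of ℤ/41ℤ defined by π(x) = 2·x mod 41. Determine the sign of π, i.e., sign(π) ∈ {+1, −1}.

Trace 5: π^k(5) = [5, 10, 20, 40, 39, 37, 33] for k=0..6.
Cycle type of π: 20×2 + 1; total 3 cycles.
Σ(ℓ_i−1) = 41−3 = 38; sign = (−1)^38 = +1.
Zolotarev: (2|41) = +1, matching the cycle-count sign.

+1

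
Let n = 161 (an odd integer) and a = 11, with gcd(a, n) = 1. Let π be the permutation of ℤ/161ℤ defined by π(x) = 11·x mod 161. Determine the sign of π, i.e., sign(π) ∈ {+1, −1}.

-1

Trace 144: π^k(144) = [144, 135, 36, 74, 9, 99, 123] for k=0..6.
The orbit structure of x ↦ 11x mod 161: 6 orbits of sizes [66, 66, 22, 3, 3, 1].
161 − 6 = 155 transpositions; sign(π) = (−1)^155 = -1.
Via Zolotarev, sign(π_{11}) = (11|161) = -1.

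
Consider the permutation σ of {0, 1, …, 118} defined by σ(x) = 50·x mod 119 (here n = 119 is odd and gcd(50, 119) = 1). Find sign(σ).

Start at x=1: 1 → 50 → 1 (one orbit).
π_50 has 63 disjoint cycles with lengths [2, 2, 2, 2, 2, 2, 2, 2, 2, 2, 2, 2, 2, 2, 2, 2, 2, 2, 2, 2, 2, 2, 2, 2, 2, 2, 2, 2, 2, 2, 2, 2, 2, 2, 2, 2, 2, 2, 2, 2, 2, 2, 2, 2, 2, 2, 2, 2, 2, 2, 2, 2, 2, 2, 2, 2, 1, 1, 1, 1, 1, 1, 1] on {0,…,118}.
n − c = 119 − 63 = 56; sign = (−1)^56 = +1.
Check: (50/119) = +1 by Zolotarev.

+1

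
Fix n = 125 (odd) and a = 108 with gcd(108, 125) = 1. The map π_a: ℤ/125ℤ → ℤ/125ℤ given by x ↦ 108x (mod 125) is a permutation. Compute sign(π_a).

-1

Orbit of 69 under x↦108x: [69, 77, 66, 3, 74, 117, 11]… (length divides ord_125(108)).
Decompose π into cycles: lengths [100, 20, 4, 1] (4 cycles, including the fixed point 0).
125 − 4 = 121 transpositions; sign(π) = (−1)^121 = -1.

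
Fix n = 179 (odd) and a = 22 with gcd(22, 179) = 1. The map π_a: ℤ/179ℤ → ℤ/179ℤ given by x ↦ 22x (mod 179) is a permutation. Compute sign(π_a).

+1

Start at x=151: 151 → 100 → 52 → 70 → 108 → 49 → 4 → … (one orbit).
Decompose π into cycles: lengths [89, 89, 1] (3 cycles, including the fixed point 0).
Σ(ℓ_i−1) = 179−3 = 176; sign = (−1)^176 = +1.
The Jacobi symbol (22|179) = +1 (Zolotarev) agrees.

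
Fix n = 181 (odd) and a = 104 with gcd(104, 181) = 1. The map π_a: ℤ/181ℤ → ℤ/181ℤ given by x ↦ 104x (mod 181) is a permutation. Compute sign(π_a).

-1

Orbit of 17 under x↦104x: [17, 139, 157, 38, 151, 138, 53]… (length divides ord_181(104)).
2 cycles of lengths [180, 1].
2 cycles on 181: each ℓ→(−1)^(ℓ−1), product (−1)^179 = -1.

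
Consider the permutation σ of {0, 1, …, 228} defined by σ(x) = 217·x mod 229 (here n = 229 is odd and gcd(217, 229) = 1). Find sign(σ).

+1

Trace 20: π^k(20) = [20, 218, 132, 19, 1, 217, 144] for k=0..6.
5 cycles of lengths [57, 57, 57, 57, 1].
sign(π) = (−1)^{n − #cycles} = (−1)^{229−5} = (−1)^224 = +1.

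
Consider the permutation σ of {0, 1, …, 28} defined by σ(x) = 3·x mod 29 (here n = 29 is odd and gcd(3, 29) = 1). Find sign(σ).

-1

Trace 4: π^k(4) = [4, 12, 7, 21, 5, 15, 16] for k=0..6.
Decompose π into cycles: lengths [28, 1] (2 cycles, including the fixed point 0).
With 2 cycles on 29 points, sign = (−1)^{29−2} = -1.
Via Zolotarev, sign(π_{3}) = (3|29) = -1.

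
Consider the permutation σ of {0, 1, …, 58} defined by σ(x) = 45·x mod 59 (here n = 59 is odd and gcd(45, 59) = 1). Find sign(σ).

+1

Start at x=41: 41 → 16 → 12 → 9 → 51 → 53 → 25 → … (one orbit).
Decompose π into cycles: lengths [29, 29, 1] (3 cycles, including the fixed point 0).
59 − 3 = 56 transpositions; sign(π) = (−1)^56 = +1.
Zolotarev: (45|59) = +1, matching the cycle-count sign.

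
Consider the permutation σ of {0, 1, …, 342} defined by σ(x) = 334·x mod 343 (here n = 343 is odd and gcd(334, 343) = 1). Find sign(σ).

Orbit of 85 under x↦334x: [85, 264, 25, 118, 310, 297, 71]… (length divides ord_343(334)).
Cycle type of π: 294 + 42 + 6 + 1; total 4 cycles.
With 4 cycles on 343 points, sign = (−1)^{343−4} = -1.
Check: (334/343) = -1 by Zolotarev.

-1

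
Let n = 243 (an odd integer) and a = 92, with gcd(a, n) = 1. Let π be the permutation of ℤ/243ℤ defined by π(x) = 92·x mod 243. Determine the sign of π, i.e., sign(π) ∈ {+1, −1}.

Orbit of 4 under x↦92x: [4, 125, 79, 221, 163, 173, 121]… (length divides ord_243(92)).
Cycle lengths of π_92 on ℤ/243ℤ: [162, 54, 18, 6, 2, 1]; 6 cycles in total.
With 6 cycles on 243 points, sign = (−1)^{243−6} = -1.

-1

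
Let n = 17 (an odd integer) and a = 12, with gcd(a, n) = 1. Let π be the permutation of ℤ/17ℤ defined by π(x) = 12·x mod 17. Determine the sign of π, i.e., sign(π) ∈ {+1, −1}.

-1

Trace 8: π^k(8) = [8, 11, 13, 3, 2, 7, 16] for k=0..6.
The orbit structure of x ↦ 12x mod 17: 2 orbits of sizes [16, 1].
sign(π) = (−1)^{n − #cycles} = (−1)^{17−2} = (−1)^15 = -1.
Zolotarev: (12|17) = -1, matching the cycle-count sign.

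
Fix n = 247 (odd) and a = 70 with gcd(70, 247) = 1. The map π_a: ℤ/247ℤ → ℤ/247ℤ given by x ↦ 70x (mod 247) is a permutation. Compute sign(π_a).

Trace 207: π^k(207) = [207, 164, 118, 109, 220, 86, 92] for k=0..6.
Cycle lengths of π_70 on ℤ/247ℤ: [36, 36, 36, 36, 36, 36, 18, 4, 4, 4, 1]; 11 cycles in total.
sign(π) = (−1)^{n − #cycles} = (−1)^{247−11} = (−1)^236 = +1.
Via Zolotarev, sign(π_{70}) = (70|247) = +1.

+1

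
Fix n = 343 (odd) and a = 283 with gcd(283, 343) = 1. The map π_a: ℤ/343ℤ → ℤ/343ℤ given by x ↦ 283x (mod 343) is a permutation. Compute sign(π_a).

-1

Orbit of 262 under x↦283x: [262, 58, 293, 256, 75, 302, 59]… (length divides ord_343(283)).
Cycle lengths of π_283 on ℤ/343ℤ: [294, 42, 6, 1]; 4 cycles in total.
sign(π) = (−1)^{n − #cycles} = (−1)^{343−4} = (−1)^339 = -1.
Via Zolotarev, sign(π_{283}) = (283|343) = -1.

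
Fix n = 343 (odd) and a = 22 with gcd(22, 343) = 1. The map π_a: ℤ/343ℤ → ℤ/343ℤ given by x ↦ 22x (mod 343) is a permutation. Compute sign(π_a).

Orbit of 22 under x↦22x: [22, 141, 15, 330, 57, 225, 148]… (length divides ord_343(22)).
π_22 has 19 disjoint cycles with lengths [49, 49, 49, 49, 49, 49, 7, 7, 7, 7, 7, 7, 1, 1, 1, 1, 1, 1, 1] on {0,…,342}.
n − c = 343 − 19 = 324; sign = (−1)^324 = +1.
(22|343)_J = +1 (Zolotarev's lemma cross-check).

+1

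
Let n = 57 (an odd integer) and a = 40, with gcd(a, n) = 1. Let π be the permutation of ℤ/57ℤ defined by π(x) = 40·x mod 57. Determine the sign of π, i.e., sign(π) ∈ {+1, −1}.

Start at x=28: 28 → 37 → 55 → 34 → 49 → 22 → 25 → … (one orbit).
π_40 has 6 disjoint cycles with lengths [18, 18, 18, 1, 1, 1] on {0,…,56}.
57 − 6 = 51 transpositions; sign(π) = (−1)^51 = -1.
Check: (40/57) = -1 by Zolotarev.

-1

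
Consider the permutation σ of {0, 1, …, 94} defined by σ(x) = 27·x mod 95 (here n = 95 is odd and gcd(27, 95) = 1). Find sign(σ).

Trace 12: π^k(12) = [12, 39, 8, 26, 37, 49, 88] for k=0..6.
π_27 has 11 disjoint cycles with lengths [12, 12, 12, 12, 12, 12, 6, 6, 6, 4, 1] on {0,…,94}.
95 − 11 = 84 transpositions; sign(π) = (−1)^84 = +1.
Check: (27/95) = +1 by Zolotarev.

+1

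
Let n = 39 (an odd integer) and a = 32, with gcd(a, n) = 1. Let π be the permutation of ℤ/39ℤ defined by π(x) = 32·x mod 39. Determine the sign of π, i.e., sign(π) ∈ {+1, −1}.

Start at x=4: 4 → 11 → 1 → 32 → 10 → 8 → 22 → … (one orbit).
Cycle type of π: 12×3 + 2 + 1; total 5 cycles.
5 cycles on 39: each ℓ→(−1)^(ℓ−1), product (−1)^34 = +1.

+1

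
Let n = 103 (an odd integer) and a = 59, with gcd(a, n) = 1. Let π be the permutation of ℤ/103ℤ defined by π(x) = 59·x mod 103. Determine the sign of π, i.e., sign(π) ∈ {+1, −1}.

Trace 29: π^k(29) = [29, 63, 9, 16, 17, 76, 55] for k=0..6.
3 cycles of lengths [51, 51, 1].
sign(π) = (−1)^{n − #cycles} = (−1)^{103−3} = (−1)^100 = +1.
The Jacobi symbol (59|103) = +1 (Zolotarev) agrees.

+1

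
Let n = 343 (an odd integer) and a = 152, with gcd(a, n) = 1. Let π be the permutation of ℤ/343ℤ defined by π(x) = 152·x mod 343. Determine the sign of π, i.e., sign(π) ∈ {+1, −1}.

Start at x=191: 191 → 220 → 169 → 306 → 207 → 251 → 79 → … (one orbit).
π_152 has 4 disjoint cycles with lengths [294, 42, 6, 1] on {0,…,342}.
n − c = 343 − 4 = 339; sign = (−1)^339 = -1.

-1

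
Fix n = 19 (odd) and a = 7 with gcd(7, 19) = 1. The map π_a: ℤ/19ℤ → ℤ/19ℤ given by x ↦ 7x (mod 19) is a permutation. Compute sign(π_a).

+1

Start at x=1: 1 → 7 → 11 → 1 (one orbit).
Cycle lengths of π_7 on ℤ/19ℤ: [3, 3, 3, 3, 3, 3, 1]; 7 cycles in total.
sign(π) = (−1)^{n − #cycles} = (−1)^{19−7} = (−1)^12 = +1.
Zolotarev: (7|19) = +1, matching the cycle-count sign.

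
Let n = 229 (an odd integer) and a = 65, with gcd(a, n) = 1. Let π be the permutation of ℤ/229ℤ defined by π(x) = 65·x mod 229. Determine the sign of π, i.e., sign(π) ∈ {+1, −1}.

Orbit of 62 under x↦65x: [62, 137, 203, 142, 70, 199, 111]… (length divides ord_229(65)).
2 cycles of lengths [228, 1].
2 cycles on 229: each ℓ→(−1)^(ℓ−1), product (−1)^227 = -1.
Zolotarev: (65|229) = -1, matching the cycle-count sign.

-1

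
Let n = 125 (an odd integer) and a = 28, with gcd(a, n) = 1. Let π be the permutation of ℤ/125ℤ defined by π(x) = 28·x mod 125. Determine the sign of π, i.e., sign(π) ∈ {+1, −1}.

-1

Orbit of 38 under x↦28x: [38, 64, 42, 51, 53, 109, 52]… (length divides ord_125(28)).
4 cycles of lengths [100, 20, 4, 1].
125 − 4 = 121 transpositions; sign(π) = (−1)^121 = -1.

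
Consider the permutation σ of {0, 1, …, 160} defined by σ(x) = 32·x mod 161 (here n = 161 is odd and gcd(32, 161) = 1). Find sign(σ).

Start at x=100: 100 → 141 → 4 → 128 → 71 → 18 → 93 → … (one orbit).
The orbit structure of x ↦ 32x mod 161: 9 orbits of sizes [33, 33, 33, 33, 11, 11, 3, 3, 1].
9 cycles on 161: each ℓ→(−1)^(ℓ−1), product (−1)^152 = +1.
Check: (32/161) = +1 by Zolotarev.

+1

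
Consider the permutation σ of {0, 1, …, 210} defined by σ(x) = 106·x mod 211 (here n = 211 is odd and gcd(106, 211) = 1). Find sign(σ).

Orbit of 84 under x↦106x: [84, 42, 21, 116, 58, 29, 120]… (length divides ord_211(106)).
Decompose π into cycles: lengths [210, 1] (2 cycles, including the fixed point 0).
sign(π) = (−1)^{n − #cycles} = (−1)^{211−2} = (−1)^209 = -1.
Via Zolotarev, sign(π_{106}) = (106|211) = -1.

-1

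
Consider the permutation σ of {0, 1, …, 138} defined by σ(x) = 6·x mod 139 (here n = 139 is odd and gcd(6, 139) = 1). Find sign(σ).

+1

Trace 65: π^k(65) = [65, 112, 116, 1, 6, 36, 77] for k=0..6.
7 cycles of lengths [23, 23, 23, 23, 23, 23, 1].
n − c = 139 − 7 = 132; sign = (−1)^132 = +1.
The Jacobi symbol (6|139) = +1 (Zolotarev) agrees.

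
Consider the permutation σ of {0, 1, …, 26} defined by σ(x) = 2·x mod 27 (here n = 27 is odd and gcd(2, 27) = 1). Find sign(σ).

-1

Start at x=25: 25 → 23 → 19 → 11 → 22 → 17 → 7 → … (one orbit).
The orbit structure of x ↦ 2x mod 27: 4 orbits of sizes [18, 6, 2, 1].
27 − 4 = 23 transpositions; sign(π) = (−1)^23 = -1.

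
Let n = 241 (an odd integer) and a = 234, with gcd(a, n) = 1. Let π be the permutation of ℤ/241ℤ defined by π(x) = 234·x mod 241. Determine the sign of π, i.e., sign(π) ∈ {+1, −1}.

Trace 13: π^k(13) = [13, 150, 155, 120, 124, 96, 51] for k=0..6.
2 cycles of lengths [240, 1].
241 − 2 = 239 transpositions; sign(π) = (−1)^239 = -1.

-1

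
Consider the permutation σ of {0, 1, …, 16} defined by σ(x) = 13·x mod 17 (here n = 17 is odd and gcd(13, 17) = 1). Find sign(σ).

+1

Orbit of 1 under x↦13x: [1, 13, 16, 4]… (length divides ord_17(13)).
5 cycles of lengths [4, 4, 4, 4, 1].
17 − 5 = 12 transpositions; sign(π) = (−1)^12 = +1.
Via Zolotarev, sign(π_{13}) = (13|17) = +1.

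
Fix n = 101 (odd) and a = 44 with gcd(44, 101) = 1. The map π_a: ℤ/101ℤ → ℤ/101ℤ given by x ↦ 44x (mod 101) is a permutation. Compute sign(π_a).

-1

Orbit of 91 under x↦44x: [91, 65, 32, 95, 39, 100, 57]… (length divides ord_101(44)).
Cycle type of π: 20×5 + 1; total 6 cycles.
Σ(ℓ_i−1) = 101−6 = 95; sign = (−1)^95 = -1.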